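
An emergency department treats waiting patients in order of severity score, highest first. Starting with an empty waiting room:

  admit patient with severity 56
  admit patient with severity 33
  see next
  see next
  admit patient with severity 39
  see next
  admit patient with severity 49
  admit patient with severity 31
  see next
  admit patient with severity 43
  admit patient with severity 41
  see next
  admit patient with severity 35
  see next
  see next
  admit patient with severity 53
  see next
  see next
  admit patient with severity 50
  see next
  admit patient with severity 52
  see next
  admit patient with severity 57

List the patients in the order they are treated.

56 → 33 → 39 → 49 → 43 → 41 → 35 → 53 → 31 → 50 → 52

insert 56 → {56}
insert 33 → {56, 33}
see next → 56; now {33}
see next → 33; now {}
insert 39 → {39}
see next → 39; now {}
insert 49 → {49}
insert 31 → {49, 31}
see next → 49; now {31}
insert 43 → {43, 31}
insert 41 → {43, 41, 31}
see next → 43; now {41, 31}
insert 35 → {41, 35, 31}
see next → 41; now {35, 31}
see next → 35; now {31}
insert 53 → {53, 31}
see next → 53; now {31}
see next → 31; now {}
insert 50 → {50}
see next → 50; now {}
insert 52 → {52}
see next → 52; now {}
insert 57 → {57}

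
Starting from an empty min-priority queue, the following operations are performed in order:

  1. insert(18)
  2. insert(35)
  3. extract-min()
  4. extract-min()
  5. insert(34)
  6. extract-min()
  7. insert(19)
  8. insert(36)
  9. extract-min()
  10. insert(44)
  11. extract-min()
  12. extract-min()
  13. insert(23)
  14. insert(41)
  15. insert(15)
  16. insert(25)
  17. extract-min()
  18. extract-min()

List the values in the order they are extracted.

insert 18 → {18}
insert 35 → {18, 35}
extract-min → 18; now {35}
extract-min → 35; now {}
insert 34 → {34}
extract-min → 34; now {}
insert 19 → {19}
insert 36 → {19, 36}
extract-min → 19; now {36}
insert 44 → {36, 44}
extract-min → 36; now {44}
extract-min → 44; now {}
insert 23 → {23}
insert 41 → {23, 41}
insert 15 → {15, 23, 41}
insert 25 → {15, 23, 25, 41}
extract-min → 15; now {23, 25, 41}
extract-min → 23; now {25, 41}

18 → 35 → 34 → 19 → 36 → 44 → 15 → 23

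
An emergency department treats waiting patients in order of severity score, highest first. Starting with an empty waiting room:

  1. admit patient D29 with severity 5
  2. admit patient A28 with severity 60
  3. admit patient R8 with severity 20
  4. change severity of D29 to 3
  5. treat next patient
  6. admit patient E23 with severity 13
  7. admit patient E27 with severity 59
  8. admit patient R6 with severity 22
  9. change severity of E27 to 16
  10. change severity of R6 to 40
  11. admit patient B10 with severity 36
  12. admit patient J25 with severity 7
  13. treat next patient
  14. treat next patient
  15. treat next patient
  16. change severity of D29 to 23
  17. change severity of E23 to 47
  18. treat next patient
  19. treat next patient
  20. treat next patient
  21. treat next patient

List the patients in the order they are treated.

add D29 (severity 5) → {D29:5}
add A28 (severity 60) → {A28:60, D29:5}
add R8 (severity 20) → {A28:60, R8:20, D29:5}
update D29 to severity 3 → {A28:60, R8:20, D29:3}
treat next patient → A28; now {R8:20, D29:3}
add E23 (severity 13) → {R8:20, E23:13, D29:3}
add E27 (severity 59) → {E27:59, R8:20, E23:13, D29:3}
add R6 (severity 22) → {E27:59, R6:22, R8:20, E23:13, D29:3}
update E27 to severity 16 → {R6:22, R8:20, E27:16, E23:13, D29:3}
update R6 to severity 40 → {R6:40, R8:20, E27:16, E23:13, D29:3}
add B10 (severity 36) → {R6:40, B10:36, R8:20, E27:16, E23:13, D29:3}
add J25 (severity 7) → {R6:40, B10:36, R8:20, E27:16, E23:13, J25:7, D29:3}
treat next patient → R6; now {B10:36, R8:20, E27:16, E23:13, J25:7, D29:3}
treat next patient → B10; now {R8:20, E27:16, E23:13, J25:7, D29:3}
treat next patient → R8; now {E27:16, E23:13, J25:7, D29:3}
update D29 to severity 23 → {D29:23, E27:16, E23:13, J25:7}
update E23 to severity 47 → {E23:47, D29:23, E27:16, J25:7}
treat next patient → E23; now {D29:23, E27:16, J25:7}
treat next patient → D29; now {E27:16, J25:7}
treat next patient → E27; now {J25:7}
treat next patient → J25; now {}

A28, R6, B10, R8, E23, D29, E27, J25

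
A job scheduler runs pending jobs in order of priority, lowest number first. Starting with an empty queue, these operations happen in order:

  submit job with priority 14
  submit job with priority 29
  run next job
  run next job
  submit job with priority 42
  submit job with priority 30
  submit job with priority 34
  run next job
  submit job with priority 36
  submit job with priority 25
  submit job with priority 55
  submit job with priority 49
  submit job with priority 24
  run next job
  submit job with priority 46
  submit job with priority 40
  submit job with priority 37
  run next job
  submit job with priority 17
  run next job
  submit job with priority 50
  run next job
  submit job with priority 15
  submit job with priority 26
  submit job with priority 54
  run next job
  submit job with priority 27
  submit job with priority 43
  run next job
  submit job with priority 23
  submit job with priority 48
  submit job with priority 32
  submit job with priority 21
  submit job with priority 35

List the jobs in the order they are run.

[14, 29, 30, 24, 25, 17, 34, 15, 26]

insert 14 → {14}
insert 29 → {14, 29}
run next job → 14; now {29}
run next job → 29; now {}
insert 42 → {42}
insert 30 → {30, 42}
insert 34 → {30, 34, 42}
run next job → 30; now {34, 42}
insert 36 → {34, 36, 42}
insert 25 → {25, 34, 36, 42}
insert 55 → {25, 34, 36, 42, 55}
insert 49 → {25, 34, 36, 42, 49, 55}
insert 24 → {24, 25, 34, 36, 42, 49, 55}
run next job → 24; now {25, 34, 36, 42, 49, 55}
insert 46 → {25, 34, 36, 42, 46, 49, 55}
insert 40 → {25, 34, 36, 40, 42, 46, 49, 55}
insert 37 → {25, 34, 36, 37, 40, 42, 46, 49, 55}
run next job → 25; now {34, 36, 37, 40, 42, 46, 49, 55}
insert 17 → {17, 34, 36, 37, 40, 42, 46, 49, 55}
run next job → 17; now {34, 36, 37, 40, 42, 46, 49, 55}
insert 50 → {34, 36, 37, 40, 42, 46, 49, 50, 55}
run next job → 34; now {36, 37, 40, 42, 46, 49, 50, 55}
insert 15 → {15, 36, 37, 40, 42, 46, 49, 50, 55}
insert 26 → {15, 26, 36, 37, 40, 42, 46, 49, 50, 55}
insert 54 → {15, 26, 36, 37, 40, 42, 46, 49, 50, 54, 55}
run next job → 15; now {26, 36, 37, 40, 42, 46, 49, 50, 54, 55}
insert 27 → {26, 27, 36, 37, 40, 42, 46, 49, 50, 54, 55}
insert 43 → {26, 27, 36, 37, 40, 42, 43, 46, 49, 50, 54, 55}
run next job → 26; now {27, 36, 37, 40, 42, 43, 46, 49, 50, 54, 55}
insert 23 → {23, 27, 36, 37, 40, 42, 43, 46, 49, 50, 54, 55}
insert 48 → {23, 27, 36, 37, 40, 42, 43, 46, 48, 49, 50, 54, 55}
insert 32 → {23, 27, 32, 36, 37, 40, 42, 43, 46, 48, 49, 50, 54, 55}
insert 21 → {21, 23, 27, 32, 36, 37, 40, 42, 43, 46, 48, 49, 50, 54, 55}
insert 35 → {21, 23, 27, 32, 35, 36, 37, 40, 42, 43, 46, 48, 49, 50, 54, 55}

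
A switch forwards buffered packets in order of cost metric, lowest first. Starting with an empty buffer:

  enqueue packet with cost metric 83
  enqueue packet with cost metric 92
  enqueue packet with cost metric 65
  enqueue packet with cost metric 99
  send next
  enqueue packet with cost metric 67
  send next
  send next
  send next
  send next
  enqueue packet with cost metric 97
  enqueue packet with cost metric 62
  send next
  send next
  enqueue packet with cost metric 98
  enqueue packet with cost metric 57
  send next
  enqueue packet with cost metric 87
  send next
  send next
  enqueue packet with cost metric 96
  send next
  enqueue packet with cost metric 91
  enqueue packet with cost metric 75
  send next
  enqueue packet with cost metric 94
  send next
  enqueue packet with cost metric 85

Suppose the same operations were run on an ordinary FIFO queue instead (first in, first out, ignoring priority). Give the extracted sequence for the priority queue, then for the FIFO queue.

insert 83 → {83}
insert 92 → {83, 92}
insert 65 → {65, 83, 92}
insert 99 → {65, 83, 92, 99}
send next → 65; now {83, 92, 99}
insert 67 → {67, 83, 92, 99}
send next → 67; now {83, 92, 99}
send next → 83; now {92, 99}
send next → 92; now {99}
send next → 99; now {}
insert 97 → {97}
insert 62 → {62, 97}
send next → 62; now {97}
send next → 97; now {}
insert 98 → {98}
insert 57 → {57, 98}
send next → 57; now {98}
insert 87 → {87, 98}
send next → 87; now {98}
send next → 98; now {}
insert 96 → {96}
send next → 96; now {}
insert 91 → {91}
insert 75 → {75, 91}
send next → 75; now {91}
insert 94 → {91, 94}
send next → 91; now {94}
insert 85 → {85, 94}

priority queue: 65, 67, 83, 92, 99, 62, 97, 57, 87, 98, 96, 75, 91; FIFO queue: 83 → 92 → 65 → 99 → 67 → 97 → 62 → 98 → 57 → 87 → 96 → 91 → 75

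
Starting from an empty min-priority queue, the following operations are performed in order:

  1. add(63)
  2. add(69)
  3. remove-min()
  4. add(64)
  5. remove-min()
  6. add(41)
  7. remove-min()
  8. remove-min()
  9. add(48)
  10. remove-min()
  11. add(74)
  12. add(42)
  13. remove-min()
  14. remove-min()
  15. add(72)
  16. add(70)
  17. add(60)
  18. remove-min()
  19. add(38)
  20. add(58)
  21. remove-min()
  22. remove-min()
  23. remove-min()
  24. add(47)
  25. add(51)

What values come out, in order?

insert 63 → {63}
insert 69 → {63, 69}
remove-min → 63; now {69}
insert 64 → {64, 69}
remove-min → 64; now {69}
insert 41 → {41, 69}
remove-min → 41; now {69}
remove-min → 69; now {}
insert 48 → {48}
remove-min → 48; now {}
insert 74 → {74}
insert 42 → {42, 74}
remove-min → 42; now {74}
remove-min → 74; now {}
insert 72 → {72}
insert 70 → {70, 72}
insert 60 → {60, 70, 72}
remove-min → 60; now {70, 72}
insert 38 → {38, 70, 72}
insert 58 → {38, 58, 70, 72}
remove-min → 38; now {58, 70, 72}
remove-min → 58; now {70, 72}
remove-min → 70; now {72}
insert 47 → {47, 72}
insert 51 → {47, 51, 72}

[63, 64, 41, 69, 48, 42, 74, 60, 38, 58, 70]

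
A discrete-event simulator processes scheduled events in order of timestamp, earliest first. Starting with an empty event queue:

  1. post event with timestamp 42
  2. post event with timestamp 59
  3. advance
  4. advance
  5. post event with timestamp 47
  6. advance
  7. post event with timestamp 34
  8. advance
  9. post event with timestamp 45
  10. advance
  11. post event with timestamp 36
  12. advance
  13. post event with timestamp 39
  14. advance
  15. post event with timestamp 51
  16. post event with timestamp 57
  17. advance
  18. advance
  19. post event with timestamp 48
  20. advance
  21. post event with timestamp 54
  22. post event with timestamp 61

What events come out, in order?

[42, 59, 47, 34, 45, 36, 39, 51, 57, 48]

insert 42 → {42}
insert 59 → {42, 59}
advance → 42; now {59}
advance → 59; now {}
insert 47 → {47}
advance → 47; now {}
insert 34 → {34}
advance → 34; now {}
insert 45 → {45}
advance → 45; now {}
insert 36 → {36}
advance → 36; now {}
insert 39 → {39}
advance → 39; now {}
insert 51 → {51}
insert 57 → {51, 57}
advance → 51; now {57}
advance → 57; now {}
insert 48 → {48}
advance → 48; now {}
insert 54 → {54}
insert 61 → {54, 61}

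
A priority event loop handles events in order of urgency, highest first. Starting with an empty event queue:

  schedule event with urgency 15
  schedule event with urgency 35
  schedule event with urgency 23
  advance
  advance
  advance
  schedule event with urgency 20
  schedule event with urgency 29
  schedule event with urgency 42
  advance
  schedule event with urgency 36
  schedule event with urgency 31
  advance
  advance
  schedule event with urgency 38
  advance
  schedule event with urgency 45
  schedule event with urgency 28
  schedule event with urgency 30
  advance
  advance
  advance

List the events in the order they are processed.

insert 15 → {15}
insert 35 → {35, 15}
insert 23 → {35, 23, 15}
advance → 35; now {23, 15}
advance → 23; now {15}
advance → 15; now {}
insert 20 → {20}
insert 29 → {29, 20}
insert 42 → {42, 29, 20}
advance → 42; now {29, 20}
insert 36 → {36, 29, 20}
insert 31 → {36, 31, 29, 20}
advance → 36; now {31, 29, 20}
advance → 31; now {29, 20}
insert 38 → {38, 29, 20}
advance → 38; now {29, 20}
insert 45 → {45, 29, 20}
insert 28 → {45, 29, 28, 20}
insert 30 → {45, 30, 29, 28, 20}
advance → 45; now {30, 29, 28, 20}
advance → 30; now {29, 28, 20}
advance → 29; now {28, 20}

[35, 23, 15, 42, 36, 31, 38, 45, 30, 29]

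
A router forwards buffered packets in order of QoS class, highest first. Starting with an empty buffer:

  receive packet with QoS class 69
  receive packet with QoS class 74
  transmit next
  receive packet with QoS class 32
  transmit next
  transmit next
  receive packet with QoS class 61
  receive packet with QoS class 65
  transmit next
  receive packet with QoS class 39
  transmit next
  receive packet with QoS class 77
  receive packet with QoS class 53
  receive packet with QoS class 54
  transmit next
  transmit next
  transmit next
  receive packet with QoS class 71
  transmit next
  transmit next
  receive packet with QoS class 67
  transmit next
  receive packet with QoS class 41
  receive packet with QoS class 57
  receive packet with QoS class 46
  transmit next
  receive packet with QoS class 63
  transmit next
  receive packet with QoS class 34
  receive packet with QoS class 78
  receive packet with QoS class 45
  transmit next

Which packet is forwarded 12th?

57

insert 69 → {69}
insert 74 → {74, 69}
transmit next → 74; now {69}
insert 32 → {69, 32}
transmit next → 69; now {32}
transmit next → 32; now {}
insert 61 → {61}
insert 65 → {65, 61}
transmit next → 65; now {61}
insert 39 → {61, 39}
transmit next → 61; now {39}
insert 77 → {77, 39}
insert 53 → {77, 53, 39}
insert 54 → {77, 54, 53, 39}
transmit next → 77; now {54, 53, 39}
transmit next → 54; now {53, 39}
transmit next → 53; now {39}
insert 71 → {71, 39}
transmit next → 71; now {39}
transmit next → 39; now {}
insert 67 → {67}
transmit next → 67; now {}
insert 41 → {41}
insert 57 → {57, 41}
insert 46 → {57, 46, 41}
transmit next → 57; now {46, 41}
insert 63 → {63, 46, 41}
transmit next → 63; now {46, 41}
insert 34 → {46, 41, 34}
insert 78 → {78, 46, 41, 34}
insert 45 → {78, 46, 45, 41, 34}
transmit next → 78; now {46, 45, 41, 34}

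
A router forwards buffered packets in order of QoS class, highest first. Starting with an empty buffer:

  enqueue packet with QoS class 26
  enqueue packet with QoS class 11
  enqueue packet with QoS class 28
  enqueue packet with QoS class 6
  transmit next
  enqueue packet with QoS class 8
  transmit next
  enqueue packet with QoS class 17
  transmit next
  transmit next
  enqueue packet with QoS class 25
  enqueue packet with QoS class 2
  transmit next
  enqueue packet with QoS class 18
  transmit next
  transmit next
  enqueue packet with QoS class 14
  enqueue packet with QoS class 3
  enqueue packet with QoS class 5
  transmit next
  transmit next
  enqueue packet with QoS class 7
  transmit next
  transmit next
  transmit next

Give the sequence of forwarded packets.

insert 26 → {26}
insert 11 → {26, 11}
insert 28 → {28, 26, 11}
insert 6 → {28, 26, 11, 6}
transmit next → 28; now {26, 11, 6}
insert 8 → {26, 11, 8, 6}
transmit next → 26; now {11, 8, 6}
insert 17 → {17, 11, 8, 6}
transmit next → 17; now {11, 8, 6}
transmit next → 11; now {8, 6}
insert 25 → {25, 8, 6}
insert 2 → {25, 8, 6, 2}
transmit next → 25; now {8, 6, 2}
insert 18 → {18, 8, 6, 2}
transmit next → 18; now {8, 6, 2}
transmit next → 8; now {6, 2}
insert 14 → {14, 6, 2}
insert 3 → {14, 6, 3, 2}
insert 5 → {14, 6, 5, 3, 2}
transmit next → 14; now {6, 5, 3, 2}
transmit next → 6; now {5, 3, 2}
insert 7 → {7, 5, 3, 2}
transmit next → 7; now {5, 3, 2}
transmit next → 5; now {3, 2}
transmit next → 3; now {2}

28, 26, 17, 11, 25, 18, 8, 14, 6, 7, 5, 3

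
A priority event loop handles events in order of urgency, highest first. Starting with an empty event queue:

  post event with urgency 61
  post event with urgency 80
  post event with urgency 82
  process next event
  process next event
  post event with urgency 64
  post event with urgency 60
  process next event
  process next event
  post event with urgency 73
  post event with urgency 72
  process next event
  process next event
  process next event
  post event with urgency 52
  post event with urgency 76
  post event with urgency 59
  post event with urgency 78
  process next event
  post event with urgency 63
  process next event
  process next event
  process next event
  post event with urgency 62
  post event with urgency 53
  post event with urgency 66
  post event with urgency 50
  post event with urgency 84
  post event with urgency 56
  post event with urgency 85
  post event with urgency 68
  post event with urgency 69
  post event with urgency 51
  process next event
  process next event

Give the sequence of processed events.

insert 61 → {61}
insert 80 → {80, 61}
insert 82 → {82, 80, 61}
process next event → 82; now {80, 61}
process next event → 80; now {61}
insert 64 → {64, 61}
insert 60 → {64, 61, 60}
process next event → 64; now {61, 60}
process next event → 61; now {60}
insert 73 → {73, 60}
insert 72 → {73, 72, 60}
process next event → 73; now {72, 60}
process next event → 72; now {60}
process next event → 60; now {}
insert 52 → {52}
insert 76 → {76, 52}
insert 59 → {76, 59, 52}
insert 78 → {78, 76, 59, 52}
process next event → 78; now {76, 59, 52}
insert 63 → {76, 63, 59, 52}
process next event → 76; now {63, 59, 52}
process next event → 63; now {59, 52}
process next event → 59; now {52}
insert 62 → {62, 52}
insert 53 → {62, 53, 52}
insert 66 → {66, 62, 53, 52}
insert 50 → {66, 62, 53, 52, 50}
insert 84 → {84, 66, 62, 53, 52, 50}
insert 56 → {84, 66, 62, 56, 53, 52, 50}
insert 85 → {85, 84, 66, 62, 56, 53, 52, 50}
insert 68 → {85, 84, 68, 66, 62, 56, 53, 52, 50}
insert 69 → {85, 84, 69, 68, 66, 62, 56, 53, 52, 50}
insert 51 → {85, 84, 69, 68, 66, 62, 56, 53, 52, 51, 50}
process next event → 85; now {84, 69, 68, 66, 62, 56, 53, 52, 51, 50}
process next event → 84; now {69, 68, 66, 62, 56, 53, 52, 51, 50}

[82, 80, 64, 61, 73, 72, 60, 78, 76, 63, 59, 85, 84]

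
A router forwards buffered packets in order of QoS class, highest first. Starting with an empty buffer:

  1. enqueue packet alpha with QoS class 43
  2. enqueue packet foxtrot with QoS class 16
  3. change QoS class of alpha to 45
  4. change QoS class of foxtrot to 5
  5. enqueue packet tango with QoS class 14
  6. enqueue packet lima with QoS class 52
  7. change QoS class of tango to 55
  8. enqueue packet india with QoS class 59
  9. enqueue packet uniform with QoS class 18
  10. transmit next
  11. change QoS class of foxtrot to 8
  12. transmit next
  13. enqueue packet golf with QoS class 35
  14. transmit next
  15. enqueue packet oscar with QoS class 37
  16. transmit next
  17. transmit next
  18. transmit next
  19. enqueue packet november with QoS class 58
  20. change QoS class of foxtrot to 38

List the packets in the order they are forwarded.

add alpha (QoS class 43) → {alpha:43}
add foxtrot (QoS class 16) → {alpha:43, foxtrot:16}
update alpha to QoS class 45 → {alpha:45, foxtrot:16}
update foxtrot to QoS class 5 → {alpha:45, foxtrot:5}
add tango (QoS class 14) → {alpha:45, tango:14, foxtrot:5}
add lima (QoS class 52) → {lima:52, alpha:45, tango:14, foxtrot:5}
update tango to QoS class 55 → {tango:55, lima:52, alpha:45, foxtrot:5}
add india (QoS class 59) → {india:59, tango:55, lima:52, alpha:45, foxtrot:5}
add uniform (QoS class 18) → {india:59, tango:55, lima:52, alpha:45, uniform:18, foxtrot:5}
transmit next → india; now {tango:55, lima:52, alpha:45, uniform:18, foxtrot:5}
update foxtrot to QoS class 8 → {tango:55, lima:52, alpha:45, uniform:18, foxtrot:8}
transmit next → tango; now {lima:52, alpha:45, uniform:18, foxtrot:8}
add golf (QoS class 35) → {lima:52, alpha:45, golf:35, uniform:18, foxtrot:8}
transmit next → lima; now {alpha:45, golf:35, uniform:18, foxtrot:8}
add oscar (QoS class 37) → {alpha:45, oscar:37, golf:35, uniform:18, foxtrot:8}
transmit next → alpha; now {oscar:37, golf:35, uniform:18, foxtrot:8}
transmit next → oscar; now {golf:35, uniform:18, foxtrot:8}
transmit next → golf; now {uniform:18, foxtrot:8}
add november (QoS class 58) → {november:58, uniform:18, foxtrot:8}
update foxtrot to QoS class 38 → {november:58, foxtrot:38, uniform:18}

[india, tango, lima, alpha, oscar, golf]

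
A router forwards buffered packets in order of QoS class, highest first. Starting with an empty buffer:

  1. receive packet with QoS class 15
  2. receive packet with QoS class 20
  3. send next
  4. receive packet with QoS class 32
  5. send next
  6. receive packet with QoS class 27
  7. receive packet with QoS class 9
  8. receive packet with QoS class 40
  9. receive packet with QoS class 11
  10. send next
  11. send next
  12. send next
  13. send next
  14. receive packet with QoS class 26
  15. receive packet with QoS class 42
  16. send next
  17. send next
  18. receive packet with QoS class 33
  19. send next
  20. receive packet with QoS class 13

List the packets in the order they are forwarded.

20, 32, 40, 27, 15, 11, 42, 26, 33

insert 15 → {15}
insert 20 → {20, 15}
send next → 20; now {15}
insert 32 → {32, 15}
send next → 32; now {15}
insert 27 → {27, 15}
insert 9 → {27, 15, 9}
insert 40 → {40, 27, 15, 9}
insert 11 → {40, 27, 15, 11, 9}
send next → 40; now {27, 15, 11, 9}
send next → 27; now {15, 11, 9}
send next → 15; now {11, 9}
send next → 11; now {9}
insert 26 → {26, 9}
insert 42 → {42, 26, 9}
send next → 42; now {26, 9}
send next → 26; now {9}
insert 33 → {33, 9}
send next → 33; now {9}
insert 13 → {13, 9}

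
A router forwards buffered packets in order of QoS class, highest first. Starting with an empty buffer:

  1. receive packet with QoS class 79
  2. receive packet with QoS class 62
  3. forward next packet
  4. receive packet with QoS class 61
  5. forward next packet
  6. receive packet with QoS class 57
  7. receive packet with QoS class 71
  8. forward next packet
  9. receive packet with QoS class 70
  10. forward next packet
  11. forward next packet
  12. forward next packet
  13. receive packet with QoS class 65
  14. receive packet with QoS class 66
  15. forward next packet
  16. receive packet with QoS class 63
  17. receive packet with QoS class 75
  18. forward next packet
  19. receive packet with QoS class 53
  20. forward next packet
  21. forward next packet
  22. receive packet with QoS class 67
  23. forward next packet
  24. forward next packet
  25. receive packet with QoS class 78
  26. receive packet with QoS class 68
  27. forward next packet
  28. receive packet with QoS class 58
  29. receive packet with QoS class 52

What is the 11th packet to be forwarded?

insert 79 → {79}
insert 62 → {79, 62}
forward next packet → 79; now {62}
insert 61 → {62, 61}
forward next packet → 62; now {61}
insert 57 → {61, 57}
insert 71 → {71, 61, 57}
forward next packet → 71; now {61, 57}
insert 70 → {70, 61, 57}
forward next packet → 70; now {61, 57}
forward next packet → 61; now {57}
forward next packet → 57; now {}
insert 65 → {65}
insert 66 → {66, 65}
forward next packet → 66; now {65}
insert 63 → {65, 63}
insert 75 → {75, 65, 63}
forward next packet → 75; now {65, 63}
insert 53 → {65, 63, 53}
forward next packet → 65; now {63, 53}
forward next packet → 63; now {53}
insert 67 → {67, 53}
forward next packet → 67; now {53}
forward next packet → 53; now {}
insert 78 → {78}
insert 68 → {78, 68}
forward next packet → 78; now {68}
insert 58 → {68, 58}
insert 52 → {68, 58, 52}

67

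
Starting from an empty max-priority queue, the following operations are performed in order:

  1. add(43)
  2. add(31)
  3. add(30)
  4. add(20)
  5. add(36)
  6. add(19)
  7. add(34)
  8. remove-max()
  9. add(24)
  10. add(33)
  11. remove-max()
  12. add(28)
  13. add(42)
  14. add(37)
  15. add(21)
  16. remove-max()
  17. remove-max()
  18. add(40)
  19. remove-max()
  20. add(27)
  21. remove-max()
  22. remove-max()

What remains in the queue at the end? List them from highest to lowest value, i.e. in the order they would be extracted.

insert 43 → {43}
insert 31 → {43, 31}
insert 30 → {43, 31, 30}
insert 20 → {43, 31, 30, 20}
insert 36 → {43, 36, 31, 30, 20}
insert 19 → {43, 36, 31, 30, 20, 19}
insert 34 → {43, 36, 34, 31, 30, 20, 19}
remove-max → 43; now {36, 34, 31, 30, 20, 19}
insert 24 → {36, 34, 31, 30, 24, 20, 19}
insert 33 → {36, 34, 33, 31, 30, 24, 20, 19}
remove-max → 36; now {34, 33, 31, 30, 24, 20, 19}
insert 28 → {34, 33, 31, 30, 28, 24, 20, 19}
insert 42 → {42, 34, 33, 31, 30, 28, 24, 20, 19}
insert 37 → {42, 37, 34, 33, 31, 30, 28, 24, 20, 19}
insert 21 → {42, 37, 34, 33, 31, 30, 28, 24, 21, 20, 19}
remove-max → 42; now {37, 34, 33, 31, 30, 28, 24, 21, 20, 19}
remove-max → 37; now {34, 33, 31, 30, 28, 24, 21, 20, 19}
insert 40 → {40, 34, 33, 31, 30, 28, 24, 21, 20, 19}
remove-max → 40; now {34, 33, 31, 30, 28, 24, 21, 20, 19}
insert 27 → {34, 33, 31, 30, 28, 27, 24, 21, 20, 19}
remove-max → 34; now {33, 31, 30, 28, 27, 24, 21, 20, 19}
remove-max → 33; now {31, 30, 28, 27, 24, 21, 20, 19}

31, 30, 28, 27, 24, 21, 20, 19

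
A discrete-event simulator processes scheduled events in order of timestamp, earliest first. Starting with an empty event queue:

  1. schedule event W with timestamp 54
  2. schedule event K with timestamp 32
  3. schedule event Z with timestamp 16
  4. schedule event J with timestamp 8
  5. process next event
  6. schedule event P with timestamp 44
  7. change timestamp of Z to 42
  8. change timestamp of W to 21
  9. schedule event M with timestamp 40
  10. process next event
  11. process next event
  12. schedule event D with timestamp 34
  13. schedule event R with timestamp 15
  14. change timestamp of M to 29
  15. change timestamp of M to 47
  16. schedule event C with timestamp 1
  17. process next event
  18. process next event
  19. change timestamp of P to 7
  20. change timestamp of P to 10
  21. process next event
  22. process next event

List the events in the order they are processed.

add W (timestamp 54) → {W:54}
add K (timestamp 32) → {K:32, W:54}
add Z (timestamp 16) → {Z:16, K:32, W:54}
add J (timestamp 8) → {J:8, Z:16, K:32, W:54}
process next event → J; now {Z:16, K:32, W:54}
add P (timestamp 44) → {Z:16, K:32, P:44, W:54}
update Z to timestamp 42 → {K:32, Z:42, P:44, W:54}
update W to timestamp 21 → {W:21, K:32, Z:42, P:44}
add M (timestamp 40) → {W:21, K:32, M:40, Z:42, P:44}
process next event → W; now {K:32, M:40, Z:42, P:44}
process next event → K; now {M:40, Z:42, P:44}
add D (timestamp 34) → {D:34, M:40, Z:42, P:44}
add R (timestamp 15) → {R:15, D:34, M:40, Z:42, P:44}
update M to timestamp 29 → {R:15, M:29, D:34, Z:42, P:44}
update M to timestamp 47 → {R:15, D:34, Z:42, P:44, M:47}
add C (timestamp 1) → {C:1, R:15, D:34, Z:42, P:44, M:47}
process next event → C; now {R:15, D:34, Z:42, P:44, M:47}
process next event → R; now {D:34, Z:42, P:44, M:47}
update P to timestamp 7 → {P:7, D:34, Z:42, M:47}
update P to timestamp 10 → {P:10, D:34, Z:42, M:47}
process next event → P; now {D:34, Z:42, M:47}
process next event → D; now {Z:42, M:47}

J → W → K → C → R → P → D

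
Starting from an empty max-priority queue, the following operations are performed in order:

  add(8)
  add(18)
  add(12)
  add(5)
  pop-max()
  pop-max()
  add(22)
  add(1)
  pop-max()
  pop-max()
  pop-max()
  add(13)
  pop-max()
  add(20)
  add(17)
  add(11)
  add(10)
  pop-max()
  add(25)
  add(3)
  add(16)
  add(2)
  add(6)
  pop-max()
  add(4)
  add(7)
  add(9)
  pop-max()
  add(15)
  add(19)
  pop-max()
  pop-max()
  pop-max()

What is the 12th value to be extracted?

insert 8 → {8}
insert 18 → {18, 8}
insert 12 → {18, 12, 8}
insert 5 → {18, 12, 8, 5}
pop-max → 18; now {12, 8, 5}
pop-max → 12; now {8, 5}
insert 22 → {22, 8, 5}
insert 1 → {22, 8, 5, 1}
pop-max → 22; now {8, 5, 1}
pop-max → 8; now {5, 1}
pop-max → 5; now {1}
insert 13 → {13, 1}
pop-max → 13; now {1}
insert 20 → {20, 1}
insert 17 → {20, 17, 1}
insert 11 → {20, 17, 11, 1}
insert 10 → {20, 17, 11, 10, 1}
pop-max → 20; now {17, 11, 10, 1}
insert 25 → {25, 17, 11, 10, 1}
insert 3 → {25, 17, 11, 10, 3, 1}
insert 16 → {25, 17, 16, 11, 10, 3, 1}
insert 2 → {25, 17, 16, 11, 10, 3, 2, 1}
insert 6 → {25, 17, 16, 11, 10, 6, 3, 2, 1}
pop-max → 25; now {17, 16, 11, 10, 6, 3, 2, 1}
insert 4 → {17, 16, 11, 10, 6, 4, 3, 2, 1}
insert 7 → {17, 16, 11, 10, 7, 6, 4, 3, 2, 1}
insert 9 → {17, 16, 11, 10, 9, 7, 6, 4, 3, 2, 1}
pop-max → 17; now {16, 11, 10, 9, 7, 6, 4, 3, 2, 1}
insert 15 → {16, 15, 11, 10, 9, 7, 6, 4, 3, 2, 1}
insert 19 → {19, 16, 15, 11, 10, 9, 7, 6, 4, 3, 2, 1}
pop-max → 19; now {16, 15, 11, 10, 9, 7, 6, 4, 3, 2, 1}
pop-max → 16; now {15, 11, 10, 9, 7, 6, 4, 3, 2, 1}
pop-max → 15; now {11, 10, 9, 7, 6, 4, 3, 2, 1}

15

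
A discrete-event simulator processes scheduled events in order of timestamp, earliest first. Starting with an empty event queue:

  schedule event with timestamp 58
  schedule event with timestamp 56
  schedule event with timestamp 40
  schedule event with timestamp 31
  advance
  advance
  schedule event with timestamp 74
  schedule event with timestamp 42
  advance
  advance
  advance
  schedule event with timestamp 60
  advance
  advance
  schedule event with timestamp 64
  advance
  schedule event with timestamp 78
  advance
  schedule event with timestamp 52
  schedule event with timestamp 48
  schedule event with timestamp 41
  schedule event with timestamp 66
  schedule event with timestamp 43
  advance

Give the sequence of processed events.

insert 58 → {58}
insert 56 → {56, 58}
insert 40 → {40, 56, 58}
insert 31 → {31, 40, 56, 58}
advance → 31; now {40, 56, 58}
advance → 40; now {56, 58}
insert 74 → {56, 58, 74}
insert 42 → {42, 56, 58, 74}
advance → 42; now {56, 58, 74}
advance → 56; now {58, 74}
advance → 58; now {74}
insert 60 → {60, 74}
advance → 60; now {74}
advance → 74; now {}
insert 64 → {64}
advance → 64; now {}
insert 78 → {78}
advance → 78; now {}
insert 52 → {52}
insert 48 → {48, 52}
insert 41 → {41, 48, 52}
insert 66 → {41, 48, 52, 66}
insert 43 → {41, 43, 48, 52, 66}
advance → 41; now {43, 48, 52, 66}

31, 40, 42, 56, 58, 60, 74, 64, 78, 41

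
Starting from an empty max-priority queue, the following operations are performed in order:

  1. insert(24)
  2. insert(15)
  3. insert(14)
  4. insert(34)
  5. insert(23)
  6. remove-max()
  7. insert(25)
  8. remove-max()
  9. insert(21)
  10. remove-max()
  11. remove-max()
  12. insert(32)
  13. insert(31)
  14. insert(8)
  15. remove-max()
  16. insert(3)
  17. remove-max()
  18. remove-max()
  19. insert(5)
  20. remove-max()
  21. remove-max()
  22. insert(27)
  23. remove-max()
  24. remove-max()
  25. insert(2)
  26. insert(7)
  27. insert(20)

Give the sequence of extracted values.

[34, 25, 24, 23, 32, 31, 21, 15, 14, 27, 8]

insert 24 → {24}
insert 15 → {24, 15}
insert 14 → {24, 15, 14}
insert 34 → {34, 24, 15, 14}
insert 23 → {34, 24, 23, 15, 14}
remove-max → 34; now {24, 23, 15, 14}
insert 25 → {25, 24, 23, 15, 14}
remove-max → 25; now {24, 23, 15, 14}
insert 21 → {24, 23, 21, 15, 14}
remove-max → 24; now {23, 21, 15, 14}
remove-max → 23; now {21, 15, 14}
insert 32 → {32, 21, 15, 14}
insert 31 → {32, 31, 21, 15, 14}
insert 8 → {32, 31, 21, 15, 14, 8}
remove-max → 32; now {31, 21, 15, 14, 8}
insert 3 → {31, 21, 15, 14, 8, 3}
remove-max → 31; now {21, 15, 14, 8, 3}
remove-max → 21; now {15, 14, 8, 3}
insert 5 → {15, 14, 8, 5, 3}
remove-max → 15; now {14, 8, 5, 3}
remove-max → 14; now {8, 5, 3}
insert 27 → {27, 8, 5, 3}
remove-max → 27; now {8, 5, 3}
remove-max → 8; now {5, 3}
insert 2 → {5, 3, 2}
insert 7 → {7, 5, 3, 2}
insert 20 → {20, 7, 5, 3, 2}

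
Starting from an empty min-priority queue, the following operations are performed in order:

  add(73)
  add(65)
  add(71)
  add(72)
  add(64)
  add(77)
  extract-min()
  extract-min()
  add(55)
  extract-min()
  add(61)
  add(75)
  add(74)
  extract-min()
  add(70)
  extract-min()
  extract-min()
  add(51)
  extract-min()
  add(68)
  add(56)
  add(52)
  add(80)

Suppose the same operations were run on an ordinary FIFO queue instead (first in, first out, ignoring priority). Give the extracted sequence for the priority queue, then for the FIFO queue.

priority queue: 64, 65, 55, 61, 70, 71, 51; FIFO queue: 73 → 65 → 71 → 72 → 64 → 77 → 55

insert 73 → {73}
insert 65 → {65, 73}
insert 71 → {65, 71, 73}
insert 72 → {65, 71, 72, 73}
insert 64 → {64, 65, 71, 72, 73}
insert 77 → {64, 65, 71, 72, 73, 77}
extract-min → 64; now {65, 71, 72, 73, 77}
extract-min → 65; now {71, 72, 73, 77}
insert 55 → {55, 71, 72, 73, 77}
extract-min → 55; now {71, 72, 73, 77}
insert 61 → {61, 71, 72, 73, 77}
insert 75 → {61, 71, 72, 73, 75, 77}
insert 74 → {61, 71, 72, 73, 74, 75, 77}
extract-min → 61; now {71, 72, 73, 74, 75, 77}
insert 70 → {70, 71, 72, 73, 74, 75, 77}
extract-min → 70; now {71, 72, 73, 74, 75, 77}
extract-min → 71; now {72, 73, 74, 75, 77}
insert 51 → {51, 72, 73, 74, 75, 77}
extract-min → 51; now {72, 73, 74, 75, 77}
insert 68 → {68, 72, 73, 74, 75, 77}
insert 56 → {56, 68, 72, 73, 74, 75, 77}
insert 52 → {52, 56, 68, 72, 73, 74, 75, 77}
insert 80 → {52, 56, 68, 72, 73, 74, 75, 77, 80}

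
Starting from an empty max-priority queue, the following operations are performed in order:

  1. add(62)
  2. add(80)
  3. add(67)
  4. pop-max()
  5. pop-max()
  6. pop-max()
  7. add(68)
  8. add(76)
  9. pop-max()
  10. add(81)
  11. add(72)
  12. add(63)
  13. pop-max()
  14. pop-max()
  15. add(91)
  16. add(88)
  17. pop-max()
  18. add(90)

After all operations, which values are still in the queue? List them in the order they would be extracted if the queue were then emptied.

insert 62 → {62}
insert 80 → {80, 62}
insert 67 → {80, 67, 62}
pop-max → 80; now {67, 62}
pop-max → 67; now {62}
pop-max → 62; now {}
insert 68 → {68}
insert 76 → {76, 68}
pop-max → 76; now {68}
insert 81 → {81, 68}
insert 72 → {81, 72, 68}
insert 63 → {81, 72, 68, 63}
pop-max → 81; now {72, 68, 63}
pop-max → 72; now {68, 63}
insert 91 → {91, 68, 63}
insert 88 → {91, 88, 68, 63}
pop-max → 91; now {88, 68, 63}
insert 90 → {90, 88, 68, 63}

[90, 88, 68, 63]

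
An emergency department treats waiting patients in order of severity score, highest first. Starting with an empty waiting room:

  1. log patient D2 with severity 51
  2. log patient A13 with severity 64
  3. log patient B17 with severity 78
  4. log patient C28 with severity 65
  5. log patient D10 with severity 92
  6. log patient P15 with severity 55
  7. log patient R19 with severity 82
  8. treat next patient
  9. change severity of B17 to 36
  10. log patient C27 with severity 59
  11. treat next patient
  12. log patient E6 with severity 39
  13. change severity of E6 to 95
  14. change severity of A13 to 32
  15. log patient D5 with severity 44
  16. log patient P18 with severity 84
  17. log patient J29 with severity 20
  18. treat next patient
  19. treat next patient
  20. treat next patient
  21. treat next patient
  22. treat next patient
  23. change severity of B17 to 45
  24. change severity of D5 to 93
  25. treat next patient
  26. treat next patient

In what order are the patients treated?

add D2 (severity 51) → {D2:51}
add A13 (severity 64) → {A13:64, D2:51}
add B17 (severity 78) → {B17:78, A13:64, D2:51}
add C28 (severity 65) → {B17:78, C28:65, A13:64, D2:51}
add D10 (severity 92) → {D10:92, B17:78, C28:65, A13:64, D2:51}
add P15 (severity 55) → {D10:92, B17:78, C28:65, A13:64, P15:55, D2:51}
add R19 (severity 82) → {D10:92, R19:82, B17:78, C28:65, A13:64, P15:55, D2:51}
treat next patient → D10; now {R19:82, B17:78, C28:65, A13:64, P15:55, D2:51}
update B17 to severity 36 → {R19:82, C28:65, A13:64, P15:55, D2:51, B17:36}
add C27 (severity 59) → {R19:82, C28:65, A13:64, C27:59, P15:55, D2:51, B17:36}
treat next patient → R19; now {C28:65, A13:64, C27:59, P15:55, D2:51, B17:36}
add E6 (severity 39) → {C28:65, A13:64, C27:59, P15:55, D2:51, E6:39, B17:36}
update E6 to severity 95 → {E6:95, C28:65, A13:64, C27:59, P15:55, D2:51, B17:36}
update A13 to severity 32 → {E6:95, C28:65, C27:59, P15:55, D2:51, B17:36, A13:32}
add D5 (severity 44) → {E6:95, C28:65, C27:59, P15:55, D2:51, D5:44, B17:36, A13:32}
add P18 (severity 84) → {E6:95, P18:84, C28:65, C27:59, P15:55, D2:51, D5:44, B17:36, A13:32}
add J29 (severity 20) → {E6:95, P18:84, C28:65, C27:59, P15:55, D2:51, D5:44, B17:36, A13:32, J29:20}
treat next patient → E6; now {P18:84, C28:65, C27:59, P15:55, D2:51, D5:44, B17:36, A13:32, J29:20}
treat next patient → P18; now {C28:65, C27:59, P15:55, D2:51, D5:44, B17:36, A13:32, J29:20}
treat next patient → C28; now {C27:59, P15:55, D2:51, D5:44, B17:36, A13:32, J29:20}
treat next patient → C27; now {P15:55, D2:51, D5:44, B17:36, A13:32, J29:20}
treat next patient → P15; now {D2:51, D5:44, B17:36, A13:32, J29:20}
update B17 to severity 45 → {D2:51, B17:45, D5:44, A13:32, J29:20}
update D5 to severity 93 → {D5:93, D2:51, B17:45, A13:32, J29:20}
treat next patient → D5; now {D2:51, B17:45, A13:32, J29:20}
treat next patient → D2; now {B17:45, A13:32, J29:20}

D10, R19, E6, P18, C28, C27, P15, D5, D2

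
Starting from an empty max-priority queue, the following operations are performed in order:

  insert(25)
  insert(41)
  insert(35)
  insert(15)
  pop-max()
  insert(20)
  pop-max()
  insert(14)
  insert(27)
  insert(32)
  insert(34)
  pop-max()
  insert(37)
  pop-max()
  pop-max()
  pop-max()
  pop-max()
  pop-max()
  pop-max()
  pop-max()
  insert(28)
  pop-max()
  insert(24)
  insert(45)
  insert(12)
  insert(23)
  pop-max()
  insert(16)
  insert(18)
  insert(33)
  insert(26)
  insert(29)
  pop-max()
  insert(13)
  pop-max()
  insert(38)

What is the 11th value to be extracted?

28

insert 25 → {25}
insert 41 → {41, 25}
insert 35 → {41, 35, 25}
insert 15 → {41, 35, 25, 15}
pop-max → 41; now {35, 25, 15}
insert 20 → {35, 25, 20, 15}
pop-max → 35; now {25, 20, 15}
insert 14 → {25, 20, 15, 14}
insert 27 → {27, 25, 20, 15, 14}
insert 32 → {32, 27, 25, 20, 15, 14}
insert 34 → {34, 32, 27, 25, 20, 15, 14}
pop-max → 34; now {32, 27, 25, 20, 15, 14}
insert 37 → {37, 32, 27, 25, 20, 15, 14}
pop-max → 37; now {32, 27, 25, 20, 15, 14}
pop-max → 32; now {27, 25, 20, 15, 14}
pop-max → 27; now {25, 20, 15, 14}
pop-max → 25; now {20, 15, 14}
pop-max → 20; now {15, 14}
pop-max → 15; now {14}
pop-max → 14; now {}
insert 28 → {28}
pop-max → 28; now {}
insert 24 → {24}
insert 45 → {45, 24}
insert 12 → {45, 24, 12}
insert 23 → {45, 24, 23, 12}
pop-max → 45; now {24, 23, 12}
insert 16 → {24, 23, 16, 12}
insert 18 → {24, 23, 18, 16, 12}
insert 33 → {33, 24, 23, 18, 16, 12}
insert 26 → {33, 26, 24, 23, 18, 16, 12}
insert 29 → {33, 29, 26, 24, 23, 18, 16, 12}
pop-max → 33; now {29, 26, 24, 23, 18, 16, 12}
insert 13 → {29, 26, 24, 23, 18, 16, 13, 12}
pop-max → 29; now {26, 24, 23, 18, 16, 13, 12}
insert 38 → {38, 26, 24, 23, 18, 16, 13, 12}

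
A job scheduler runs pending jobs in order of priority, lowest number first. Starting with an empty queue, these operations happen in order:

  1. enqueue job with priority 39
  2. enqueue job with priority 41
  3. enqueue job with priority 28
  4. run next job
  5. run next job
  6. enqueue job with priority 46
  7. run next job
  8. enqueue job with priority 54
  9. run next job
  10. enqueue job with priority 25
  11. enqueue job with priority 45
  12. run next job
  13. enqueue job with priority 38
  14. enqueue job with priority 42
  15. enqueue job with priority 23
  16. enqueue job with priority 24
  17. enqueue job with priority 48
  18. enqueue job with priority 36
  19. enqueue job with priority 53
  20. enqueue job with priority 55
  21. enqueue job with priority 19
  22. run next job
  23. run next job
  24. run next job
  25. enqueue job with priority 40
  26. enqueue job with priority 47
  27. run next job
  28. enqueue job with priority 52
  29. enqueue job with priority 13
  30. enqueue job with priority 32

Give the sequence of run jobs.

28 → 39 → 41 → 46 → 25 → 19 → 23 → 24 → 36

insert 39 → {39}
insert 41 → {39, 41}
insert 28 → {28, 39, 41}
run next job → 28; now {39, 41}
run next job → 39; now {41}
insert 46 → {41, 46}
run next job → 41; now {46}
insert 54 → {46, 54}
run next job → 46; now {54}
insert 25 → {25, 54}
insert 45 → {25, 45, 54}
run next job → 25; now {45, 54}
insert 38 → {38, 45, 54}
insert 42 → {38, 42, 45, 54}
insert 23 → {23, 38, 42, 45, 54}
insert 24 → {23, 24, 38, 42, 45, 54}
insert 48 → {23, 24, 38, 42, 45, 48, 54}
insert 36 → {23, 24, 36, 38, 42, 45, 48, 54}
insert 53 → {23, 24, 36, 38, 42, 45, 48, 53, 54}
insert 55 → {23, 24, 36, 38, 42, 45, 48, 53, 54, 55}
insert 19 → {19, 23, 24, 36, 38, 42, 45, 48, 53, 54, 55}
run next job → 19; now {23, 24, 36, 38, 42, 45, 48, 53, 54, 55}
run next job → 23; now {24, 36, 38, 42, 45, 48, 53, 54, 55}
run next job → 24; now {36, 38, 42, 45, 48, 53, 54, 55}
insert 40 → {36, 38, 40, 42, 45, 48, 53, 54, 55}
insert 47 → {36, 38, 40, 42, 45, 47, 48, 53, 54, 55}
run next job → 36; now {38, 40, 42, 45, 47, 48, 53, 54, 55}
insert 52 → {38, 40, 42, 45, 47, 48, 52, 53, 54, 55}
insert 13 → {13, 38, 40, 42, 45, 47, 48, 52, 53, 54, 55}
insert 32 → {13, 32, 38, 40, 42, 45, 47, 48, 52, 53, 54, 55}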